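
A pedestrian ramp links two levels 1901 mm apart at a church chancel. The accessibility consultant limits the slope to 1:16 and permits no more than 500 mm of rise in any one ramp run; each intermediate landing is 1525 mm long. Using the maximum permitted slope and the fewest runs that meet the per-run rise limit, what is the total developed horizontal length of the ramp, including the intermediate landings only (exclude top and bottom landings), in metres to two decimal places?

34.99 m

1901 / 500 = 3.802 → round up to 4 ramp runs. That means 3 intermediate landings.
Ramp run (horizontal) at 1:16: 1901 × 16 = 30416 mm.
3 intermediate landings contribute 3 × 1525 = 4575 mm.
Total developed length = 30416 + 4575 = 34991 mm.
= 34.99 m.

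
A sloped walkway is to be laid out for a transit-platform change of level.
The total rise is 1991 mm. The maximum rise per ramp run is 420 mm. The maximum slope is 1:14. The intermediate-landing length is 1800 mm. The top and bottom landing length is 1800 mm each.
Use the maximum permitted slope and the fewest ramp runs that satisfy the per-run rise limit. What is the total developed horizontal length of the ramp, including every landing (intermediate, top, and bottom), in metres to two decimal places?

At most 420 each: 1991/420 = 4.74, giving 5 ramp runs. That means 4 intermediate landings.
Ramp run (horizontal) at 1:14: 1991 × 14 = 27874 mm.
4 intermediate landings contribute 4 × 1800 = 7200 mm.
Top and bottom landings: 2 × 1800 = 3600 mm.
Total = 27874 + 7200 + 3600 = 38674 mm.
= 38.67 m.

38.67 m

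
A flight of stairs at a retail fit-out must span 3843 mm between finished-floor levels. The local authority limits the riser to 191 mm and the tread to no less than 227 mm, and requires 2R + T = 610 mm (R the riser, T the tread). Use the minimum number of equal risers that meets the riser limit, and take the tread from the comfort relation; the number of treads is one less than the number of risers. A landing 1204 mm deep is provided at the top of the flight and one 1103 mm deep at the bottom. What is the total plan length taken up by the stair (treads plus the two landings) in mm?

3843 / 191 = 20.120 → round up to 21 risers.
Riser R = 3843 / 21 = 183 mm, within the 191 mm limit.
T = 610 − 2·183 = 244 mm, which satisfies the 227 mm minimum.
21 risers give 20 treads; going = 20 × 244 = 4880 mm.
Add landings: 4880 + 1204 + 1103 = 7187 mm.

7187 mm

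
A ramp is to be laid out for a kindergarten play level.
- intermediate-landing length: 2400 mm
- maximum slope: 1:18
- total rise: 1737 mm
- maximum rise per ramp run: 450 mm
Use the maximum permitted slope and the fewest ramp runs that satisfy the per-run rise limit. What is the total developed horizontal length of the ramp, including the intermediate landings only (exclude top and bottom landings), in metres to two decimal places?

1737 / 450 = 3.860 → round up to 4 ramp runs. That means 3 intermediate landings.
Ramp run (horizontal) at 1:18: 1737 × 18 = 31266 mm.
3 intermediate landings contribute 3 × 2400 = 7200 mm.
Developed length = 31266 + 7200 = 38466 mm.
= 38.47 m.

38.47 m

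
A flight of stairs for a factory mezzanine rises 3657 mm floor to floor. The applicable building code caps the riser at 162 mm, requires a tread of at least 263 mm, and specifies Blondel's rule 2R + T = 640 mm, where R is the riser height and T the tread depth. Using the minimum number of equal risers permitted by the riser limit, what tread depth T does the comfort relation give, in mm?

⌈3657/162⌉ = 23 risers.
Each riser is 3657/23 = 159 mm (≤ 162 mm).
Tread T = 640 − 2 × 159 = 322 mm (≥ 263 mm).

322 mm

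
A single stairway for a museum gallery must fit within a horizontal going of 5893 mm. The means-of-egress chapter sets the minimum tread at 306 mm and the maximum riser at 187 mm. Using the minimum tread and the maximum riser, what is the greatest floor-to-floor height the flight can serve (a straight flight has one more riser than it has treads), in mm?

Treads that fit: ⌊5893 / 306⌋ = 19.
Risers = treads + 1 = 20.
Maximum height = 20 × 187 = 3740 mm.

3740 mm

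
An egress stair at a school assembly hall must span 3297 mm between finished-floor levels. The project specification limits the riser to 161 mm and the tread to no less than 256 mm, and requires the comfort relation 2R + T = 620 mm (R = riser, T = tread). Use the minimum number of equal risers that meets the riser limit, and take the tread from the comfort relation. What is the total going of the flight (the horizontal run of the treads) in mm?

⌈3297/161⌉ = 21 risers.
Riser R = 3297 / 21 = 157 mm, within the 161 mm limit.
From 2R + T = 620: T = 620 − 314 = 306 mm.
21 risers give 20 treads; going = 20 × 306 = 6120 mm.

6120 mm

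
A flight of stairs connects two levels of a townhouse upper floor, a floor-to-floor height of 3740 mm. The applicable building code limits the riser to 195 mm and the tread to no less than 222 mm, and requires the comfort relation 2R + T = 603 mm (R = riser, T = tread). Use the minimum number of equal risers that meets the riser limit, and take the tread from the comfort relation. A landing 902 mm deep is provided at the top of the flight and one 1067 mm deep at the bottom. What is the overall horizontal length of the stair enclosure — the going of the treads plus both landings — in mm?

6320 mm

3740 / 195 = 19.18, so 20 risers are needed.
R = 3740 ÷ 20 = 187 mm.
Tread T = 603 − 2 × 187 = 229 mm (≥ 222 mm).
20 risers give 19 treads; going = 19 × 229 = 4351 mm.
Add landings: 4351 + 902 + 1067 = 6320 mm.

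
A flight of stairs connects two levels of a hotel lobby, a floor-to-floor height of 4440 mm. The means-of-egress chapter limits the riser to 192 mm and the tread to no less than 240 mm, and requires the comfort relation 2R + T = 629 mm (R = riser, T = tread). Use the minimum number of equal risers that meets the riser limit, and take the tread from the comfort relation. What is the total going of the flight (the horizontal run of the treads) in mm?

5957 mm

At most 192 each: 4440/192 = 23.12, giving 24 risers.
Each riser is 4440/24 = 185 mm (≤ 192 mm).
Tread T = 629 − 2 × 185 = 259 mm (≥ 240 mm).
Treads = 24 − 1 = 23; going = 23 × 259 = 5957 mm.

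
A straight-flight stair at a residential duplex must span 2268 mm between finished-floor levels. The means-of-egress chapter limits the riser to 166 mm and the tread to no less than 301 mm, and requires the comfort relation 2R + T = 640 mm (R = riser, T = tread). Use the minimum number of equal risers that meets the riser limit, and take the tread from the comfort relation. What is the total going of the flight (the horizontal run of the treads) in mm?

4108 mm

⌈2268/166⌉ = 14 risers.
Riser R = 2268 / 14 = 162 mm, within the 166 mm limit.
From 2R + T = 640: T = 640 − 324 = 316 mm.
Treads = 14 − 1 = 13; going = 13 × 316 = 4108 mm.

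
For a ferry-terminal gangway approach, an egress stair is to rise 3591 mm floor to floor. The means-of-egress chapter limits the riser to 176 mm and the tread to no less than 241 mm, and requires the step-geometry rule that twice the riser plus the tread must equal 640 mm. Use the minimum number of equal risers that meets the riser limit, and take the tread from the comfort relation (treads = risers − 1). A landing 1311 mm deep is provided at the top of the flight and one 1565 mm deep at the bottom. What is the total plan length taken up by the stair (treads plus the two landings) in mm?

3591 / 176 = 20.403 → round up to 21 risers.
Each riser is 3591/21 = 171 mm (≤ 176 mm).
T = 640 − 2·171 = 298 mm, which satisfies the 241 mm minimum.
Treads = 21 − 1 = 20; going = 20 × 298 = 5960 mm.
Add landings: 5960 + 1311 + 1565 = 8836 mm.

8836 mm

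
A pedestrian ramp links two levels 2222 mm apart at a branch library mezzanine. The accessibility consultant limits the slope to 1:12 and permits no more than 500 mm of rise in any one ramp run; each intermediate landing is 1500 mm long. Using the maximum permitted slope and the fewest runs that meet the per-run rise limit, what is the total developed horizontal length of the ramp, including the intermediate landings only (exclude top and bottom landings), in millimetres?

⌈2222/500⌉ = 5 ramp runs. That means 4 intermediate landings.
Ramp run (horizontal) at 1:12: 2222 × 12 = 26664 mm.
Intermediate landings: 4 × 1500 = 6000 mm.
Developed length = 26664 + 6000 = 32664 mm.

32664 mm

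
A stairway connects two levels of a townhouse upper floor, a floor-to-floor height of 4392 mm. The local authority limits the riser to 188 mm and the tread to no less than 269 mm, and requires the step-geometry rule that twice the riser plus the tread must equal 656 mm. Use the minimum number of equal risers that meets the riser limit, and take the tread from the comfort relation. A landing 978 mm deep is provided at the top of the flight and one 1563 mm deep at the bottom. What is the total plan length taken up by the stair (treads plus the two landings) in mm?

9211 mm

4392 / 188 = 23.36, so 24 risers are needed.
Riser R = 4392 / 24 = 183 mm, within the 188 mm limit.
From 2R + T = 656: T = 656 − 366 = 290 mm.
Going = (24 − 1) × 290 = 6670 mm.
Add landings: 6670 + 978 + 1563 = 9211 mm.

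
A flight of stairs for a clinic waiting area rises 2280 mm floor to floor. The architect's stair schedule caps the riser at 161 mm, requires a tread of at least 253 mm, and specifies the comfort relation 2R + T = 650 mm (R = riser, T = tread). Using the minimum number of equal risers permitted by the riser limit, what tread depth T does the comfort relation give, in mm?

At most 161 each: 2280/161 = 14.16, giving 15 risers.
Each riser is 2280/15 = 152 mm (≤ 161 mm).
Tread T = 650 − 2 × 152 = 346 mm (≥ 253 mm).

346 mm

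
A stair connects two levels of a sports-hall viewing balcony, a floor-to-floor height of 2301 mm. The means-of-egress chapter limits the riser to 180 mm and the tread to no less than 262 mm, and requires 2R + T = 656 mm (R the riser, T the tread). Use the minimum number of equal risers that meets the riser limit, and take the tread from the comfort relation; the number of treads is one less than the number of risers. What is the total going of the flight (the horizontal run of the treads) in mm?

2301 / 180 = 12.78, so 13 risers are needed.
Riser R = 2301 / 13 = 177 mm, within the 180 mm limit.
Tread T = 656 − 2 × 177 = 302 mm (≥ 262 mm).
Going = (13 − 1) × 302 = 3624 mm.

3624 mm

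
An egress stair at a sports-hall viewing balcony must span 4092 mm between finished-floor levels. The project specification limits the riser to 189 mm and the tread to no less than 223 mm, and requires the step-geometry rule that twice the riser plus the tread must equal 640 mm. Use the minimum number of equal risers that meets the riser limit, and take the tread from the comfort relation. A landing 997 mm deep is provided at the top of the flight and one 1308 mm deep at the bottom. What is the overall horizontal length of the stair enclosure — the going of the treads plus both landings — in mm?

7933 mm

At most 189 each: 4092/189 = 21.65, giving 22 risers.
Riser R = 4092 / 22 = 186 mm, within the 189 mm limit.
T = 640 − 2·186 = 268 mm, which satisfies the 223 mm minimum.
Going = (22 − 1) × 268 = 5628 mm.
Enclosure = 5628 + 997 + 1308 = 7933 mm.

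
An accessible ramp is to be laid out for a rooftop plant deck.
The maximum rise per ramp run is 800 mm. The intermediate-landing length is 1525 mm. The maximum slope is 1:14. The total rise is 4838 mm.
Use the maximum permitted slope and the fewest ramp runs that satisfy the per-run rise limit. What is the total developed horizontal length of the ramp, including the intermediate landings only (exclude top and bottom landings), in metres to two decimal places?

4838 / 800 = 6.048 → round up to 7 ramp runs. That means 6 intermediate landings.
Horizontal run for 4838 mm of rise at 1:14 is 4838 × 14 = 67732 mm.
Intermediate landings: 6 × 1525 = 9150 mm.
Total developed length = 67732 + 9150 = 76882 mm.
= 76.88 m.

76.88 m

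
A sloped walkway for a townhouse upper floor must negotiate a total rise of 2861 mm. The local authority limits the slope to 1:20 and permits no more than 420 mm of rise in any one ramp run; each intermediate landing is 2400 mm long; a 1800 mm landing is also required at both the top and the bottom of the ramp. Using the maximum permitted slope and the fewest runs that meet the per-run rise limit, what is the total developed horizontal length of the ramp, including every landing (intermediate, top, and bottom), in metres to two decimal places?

75.22 m

2861 / 420 = 6.812 → round up to 7 ramp runs. That means 6 intermediate landings.
Horizontal run for 2861 mm of rise at 1:20 is 2861 × 20 = 57220 mm.
Intermediate landings: 6 × 2400 = 14400 mm.
Top and bottom landings: 2 × 1800 = 3600 mm.
Total = 57220 + 14400 + 3600 = 75220 mm.
= 75.22 m.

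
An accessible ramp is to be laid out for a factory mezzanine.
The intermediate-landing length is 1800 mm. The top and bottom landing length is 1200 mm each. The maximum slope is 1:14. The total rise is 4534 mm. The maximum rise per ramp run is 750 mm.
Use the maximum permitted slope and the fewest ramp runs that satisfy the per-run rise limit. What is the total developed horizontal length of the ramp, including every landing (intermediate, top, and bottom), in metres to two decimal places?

76.68 m

⌈4534/750⌉ = 7 ramp runs. That means 6 intermediate landings.
Horizontal run for 4534 mm of rise at 1:14 is 4534 × 14 = 63476 mm.
Intermediate landings: 6 × 1800 = 10800 mm.
Top and bottom landings: 2 × 1200 = 2400 mm.
Total = 63476 + 10800 + 2400 = 76676 mm.
= 76.68 m.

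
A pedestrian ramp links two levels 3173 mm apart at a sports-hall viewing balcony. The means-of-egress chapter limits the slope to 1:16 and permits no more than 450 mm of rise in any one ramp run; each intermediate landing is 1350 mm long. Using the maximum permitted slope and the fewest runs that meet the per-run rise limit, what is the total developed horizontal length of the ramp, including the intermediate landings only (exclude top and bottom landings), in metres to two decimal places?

60.22 m

3173 / 450 = 7.051 → round up to 8 ramp runs. That means 7 intermediate landings.
Ramp run (horizontal) at 1:16: 3173 × 16 = 50768 mm.
Intermediate landings: 7 × 1350 = 9450 mm.
Developed length = 50768 + 9450 = 60218 mm.
= 60.22 m.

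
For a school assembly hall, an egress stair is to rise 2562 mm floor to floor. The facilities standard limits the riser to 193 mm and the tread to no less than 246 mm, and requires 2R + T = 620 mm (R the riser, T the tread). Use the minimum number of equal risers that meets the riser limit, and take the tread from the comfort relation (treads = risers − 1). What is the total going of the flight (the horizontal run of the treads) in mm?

3302 mm

2562 / 193 = 13.275 → round up to 14 risers.
Each riser is 2562/14 = 183 mm (≤ 193 mm).
Tread T = 620 − 2 × 183 = 254 mm (≥ 246 mm).
Going = (14 − 1) × 254 = 3302 mm.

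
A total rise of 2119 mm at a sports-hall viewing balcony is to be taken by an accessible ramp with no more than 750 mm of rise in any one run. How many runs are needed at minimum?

3 runs

⌈2119/750⌉ = 3 ramp runs.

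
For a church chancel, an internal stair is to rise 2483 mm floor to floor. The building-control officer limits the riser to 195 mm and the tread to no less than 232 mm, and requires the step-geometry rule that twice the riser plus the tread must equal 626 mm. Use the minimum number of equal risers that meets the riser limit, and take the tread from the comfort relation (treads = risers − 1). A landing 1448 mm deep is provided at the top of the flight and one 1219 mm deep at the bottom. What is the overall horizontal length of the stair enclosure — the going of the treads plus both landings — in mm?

2483 / 195 = 12.73, so 13 risers are needed.
R = 2483 ÷ 13 = 191 mm.
T = 626 − 2·191 = 244 mm, which satisfies the 232 mm minimum.
Going = (13 − 1) × 244 = 2928 mm.
Add landings: 2928 + 1448 + 1219 = 5595 mm.

5595 mm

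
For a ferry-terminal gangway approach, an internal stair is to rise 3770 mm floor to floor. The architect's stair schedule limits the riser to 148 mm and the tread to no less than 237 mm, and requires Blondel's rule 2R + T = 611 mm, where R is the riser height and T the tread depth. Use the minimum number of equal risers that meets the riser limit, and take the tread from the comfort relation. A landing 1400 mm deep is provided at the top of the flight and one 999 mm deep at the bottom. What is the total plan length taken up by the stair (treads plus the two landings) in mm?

10424 mm

3770 / 148 = 25.473 → round up to 26 risers.
Riser R = 3770 / 26 = 145 mm, within the 148 mm limit.
T = 611 − 2·145 = 321 mm, which satisfies the 237 mm minimum.
Treads = 26 − 1 = 25; going = 25 × 321 = 8025 mm.
Enclosure = 8025 + 1400 + 999 = 10424 mm.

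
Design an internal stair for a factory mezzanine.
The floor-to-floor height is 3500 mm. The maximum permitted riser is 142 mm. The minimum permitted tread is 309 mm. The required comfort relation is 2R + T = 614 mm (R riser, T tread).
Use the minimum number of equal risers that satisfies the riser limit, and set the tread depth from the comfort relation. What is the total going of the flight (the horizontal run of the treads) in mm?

⌈3500/142⌉ = 25 risers.
Each riser is 3500/25 = 140 mm (≤ 142 mm).
Tread T = 614 − 2 × 140 = 334 mm (≥ 309 mm).
25 risers give 24 treads; going = 24 × 334 = 8016 mm.

8016 mm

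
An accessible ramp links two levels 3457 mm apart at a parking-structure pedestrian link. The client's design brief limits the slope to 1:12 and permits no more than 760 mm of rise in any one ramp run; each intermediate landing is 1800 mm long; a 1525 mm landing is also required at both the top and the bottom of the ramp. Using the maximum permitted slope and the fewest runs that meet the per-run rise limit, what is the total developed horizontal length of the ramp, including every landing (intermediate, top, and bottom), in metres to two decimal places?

3457 / 760 = 4.549 → round up to 5 ramp runs. That means 4 intermediate landings.
Ramp run (horizontal) at 1:12: 3457 × 12 = 41484 mm.
4 intermediate landings contribute 4 × 1800 = 7200 mm.
Top and bottom landings: 2 × 1525 = 3050 mm.
Total = 41484 + 7200 + 3050 = 51734 mm.
= 51.73 m.

51.73 m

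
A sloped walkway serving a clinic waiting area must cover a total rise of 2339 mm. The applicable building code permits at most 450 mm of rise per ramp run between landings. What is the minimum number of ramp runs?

2339 / 450 = 5.198 → round up to 6 ramp runs.

6 runs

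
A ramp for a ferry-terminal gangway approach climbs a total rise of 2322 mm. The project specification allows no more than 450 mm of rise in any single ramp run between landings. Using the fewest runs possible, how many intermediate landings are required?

2322 / 450 = 5.160 → round up to 6 ramp runs.
6 runs are separated by 5 intermediate landings.

5 intermediate landings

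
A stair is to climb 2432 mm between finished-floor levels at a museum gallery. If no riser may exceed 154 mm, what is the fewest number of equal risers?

⌈2432/154⌉ = 16 risers.

16 risers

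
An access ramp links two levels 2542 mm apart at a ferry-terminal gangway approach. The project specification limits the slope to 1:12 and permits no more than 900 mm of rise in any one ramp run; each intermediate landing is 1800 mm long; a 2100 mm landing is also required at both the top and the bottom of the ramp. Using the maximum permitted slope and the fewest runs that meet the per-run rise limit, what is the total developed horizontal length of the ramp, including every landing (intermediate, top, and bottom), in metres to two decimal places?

2542 / 900 = 2.82, so 3 ramp runs are needed. That means 2 intermediate landings.
Horizontal run for 2542 mm of rise at 1:12 is 2542 × 12 = 30504 mm.
Intermediate landings: 2 × 1800 = 3600 mm.
Top and bottom landings: 2 × 2100 = 4200 mm.
Total = 30504 + 3600 + 4200 = 38304 mm.
= 38.30 m.

38.30 m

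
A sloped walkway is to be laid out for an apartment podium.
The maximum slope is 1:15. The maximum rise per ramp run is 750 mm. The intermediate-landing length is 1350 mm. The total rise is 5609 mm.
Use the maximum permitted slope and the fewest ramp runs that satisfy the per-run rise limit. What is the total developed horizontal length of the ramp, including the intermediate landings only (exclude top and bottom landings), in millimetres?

At most 750 each: 5609/750 = 7.48, giving 8 ramp runs. That means 7 intermediate landings.
Horizontal run for 5609 mm of rise at 1:15 is 5609 × 15 = 84135 mm.
7 intermediate landings contribute 7 × 1350 = 9450 mm.
Total developed length = 84135 + 9450 = 93585 mm.

93585 mm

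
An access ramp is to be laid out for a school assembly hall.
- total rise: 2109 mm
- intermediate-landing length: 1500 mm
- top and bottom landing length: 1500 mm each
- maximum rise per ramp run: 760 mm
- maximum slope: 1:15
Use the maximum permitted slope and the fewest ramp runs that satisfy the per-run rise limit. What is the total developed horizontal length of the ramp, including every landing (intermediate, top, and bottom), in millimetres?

37635 mm

2109 / 760 = 2.77, so 3 ramp runs are needed. That means 2 intermediate landings.
Horizontal run for 2109 mm of rise at 1:15 is 2109 × 15 = 31635 mm.
Intermediate landings: 2 × 1500 = 3000 mm.
Top and bottom landings: 2 × 1500 = 3000 mm.
Total = 31635 + 3000 + 3000 = 37635 mm.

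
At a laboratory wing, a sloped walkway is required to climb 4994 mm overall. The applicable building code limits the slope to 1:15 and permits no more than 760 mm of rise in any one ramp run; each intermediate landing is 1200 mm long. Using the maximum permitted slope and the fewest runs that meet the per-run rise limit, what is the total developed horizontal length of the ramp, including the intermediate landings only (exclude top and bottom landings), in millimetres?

4994 / 760 = 6.571 → round up to 7 ramp runs. That means 6 intermediate landings.
Ramp run (horizontal) at 1:15: 4994 × 15 = 74910 mm.
Intermediate landings: 6 × 1200 = 7200 mm.
Developed length = 74910 + 7200 = 82110 mm.

82110 mm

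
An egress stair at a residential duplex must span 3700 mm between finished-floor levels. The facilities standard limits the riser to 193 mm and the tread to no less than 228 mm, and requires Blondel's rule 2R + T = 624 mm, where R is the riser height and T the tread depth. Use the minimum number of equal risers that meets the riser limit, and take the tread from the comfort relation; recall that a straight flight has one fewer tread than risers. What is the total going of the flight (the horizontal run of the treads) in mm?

⌈3700/193⌉ = 20 risers.
Each riser is 3700/20 = 185 mm (≤ 193 mm).
Tread T = 624 − 2 × 185 = 254 mm (≥ 228 mm).
Treads = 20 − 1 = 19; going = 19 × 254 = 4826 mm.

4826 mm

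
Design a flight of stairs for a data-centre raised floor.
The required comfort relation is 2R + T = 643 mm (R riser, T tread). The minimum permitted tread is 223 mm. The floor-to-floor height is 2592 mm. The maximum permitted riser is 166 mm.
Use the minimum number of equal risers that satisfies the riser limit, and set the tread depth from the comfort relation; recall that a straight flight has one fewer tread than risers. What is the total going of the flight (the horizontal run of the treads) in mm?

4785 mm

2592 / 166 = 15.614 → round up to 16 risers.
R = 2592 ÷ 16 = 162 mm.
From 2R + T = 643: T = 643 − 324 = 319 mm.
16 risers give 15 treads; going = 15 × 319 = 4785 mm.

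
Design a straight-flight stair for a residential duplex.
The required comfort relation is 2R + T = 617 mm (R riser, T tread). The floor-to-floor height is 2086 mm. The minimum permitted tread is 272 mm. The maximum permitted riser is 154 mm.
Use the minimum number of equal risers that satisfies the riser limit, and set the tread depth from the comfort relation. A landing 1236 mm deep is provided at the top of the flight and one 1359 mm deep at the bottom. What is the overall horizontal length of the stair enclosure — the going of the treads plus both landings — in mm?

2086 / 154 = 13.545 → round up to 14 risers.
Riser R = 2086 / 14 = 149 mm, within the 154 mm limit.
Tread T = 617 − 2 × 149 = 319 mm (≥ 272 mm).
Going = (14 − 1) × 319 = 4147 mm.
Add landings: 4147 + 1236 + 1359 = 6742 mm.

6742 mm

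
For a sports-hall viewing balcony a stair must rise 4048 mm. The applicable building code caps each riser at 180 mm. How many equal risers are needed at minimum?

23 risers

4048 / 180 = 22.489 → round up to 23 risers.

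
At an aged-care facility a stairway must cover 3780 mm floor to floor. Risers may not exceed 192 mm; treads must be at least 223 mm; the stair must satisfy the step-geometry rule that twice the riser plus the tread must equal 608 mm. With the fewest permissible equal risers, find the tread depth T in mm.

3780 / 192 = 19.69, so 20 risers are needed.
Each riser is 3780/20 = 189 mm (≤ 192 mm).
T = 608 − 2·189 = 230 mm, which satisfies the 223 mm minimum.

230 mm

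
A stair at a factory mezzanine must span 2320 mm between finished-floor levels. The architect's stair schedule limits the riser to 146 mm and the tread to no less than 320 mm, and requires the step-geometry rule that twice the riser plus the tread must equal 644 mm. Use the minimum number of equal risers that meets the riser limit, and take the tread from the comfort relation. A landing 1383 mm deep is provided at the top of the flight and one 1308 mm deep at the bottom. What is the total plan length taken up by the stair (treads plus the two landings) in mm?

8001 mm

2320 / 146 = 15.89, so 16 risers are needed.
R = 2320 ÷ 16 = 145 mm.
From 2R + T = 644: T = 644 − 290 = 354 mm.
Treads = 16 − 1 = 15; going = 15 × 354 = 5310 mm.
Enclosure = 5310 + 1383 + 1308 = 8001 mm.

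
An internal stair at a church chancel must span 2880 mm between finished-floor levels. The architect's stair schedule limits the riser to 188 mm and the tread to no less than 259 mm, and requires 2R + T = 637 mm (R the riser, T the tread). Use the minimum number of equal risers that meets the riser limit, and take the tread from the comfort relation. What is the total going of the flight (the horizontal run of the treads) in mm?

2880 / 188 = 15.32, so 16 risers are needed.
Each riser is 2880/16 = 180 mm (≤ 188 mm).
From 2R + T = 637: T = 637 − 360 = 277 mm.
Going = (16 − 1) × 277 = 4155 mm.

4155 mm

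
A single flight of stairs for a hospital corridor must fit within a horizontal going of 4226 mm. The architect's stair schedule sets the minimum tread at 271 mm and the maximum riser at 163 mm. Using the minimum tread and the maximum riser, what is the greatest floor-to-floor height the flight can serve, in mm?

2608 mm

Treads that fit: ⌊4226 / 271⌋ = 15.
Risers = treads + 1 = 16.
Maximum height = 16 × 163 = 2608 mm.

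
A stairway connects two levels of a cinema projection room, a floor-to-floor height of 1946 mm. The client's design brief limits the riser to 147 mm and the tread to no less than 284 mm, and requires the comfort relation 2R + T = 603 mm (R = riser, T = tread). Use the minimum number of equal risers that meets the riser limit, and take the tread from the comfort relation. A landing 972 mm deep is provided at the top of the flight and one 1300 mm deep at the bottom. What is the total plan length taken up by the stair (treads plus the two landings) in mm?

6497 mm

At most 147 each: 1946/147 = 13.24, giving 14 risers.
Each riser is 1946/14 = 139 mm (≤ 147 mm).
From 2R + T = 603: T = 603 − 278 = 325 mm.
14 risers give 13 treads; going = 13 × 325 = 4225 mm.
Add landings: 4225 + 972 + 1300 = 6497 mm.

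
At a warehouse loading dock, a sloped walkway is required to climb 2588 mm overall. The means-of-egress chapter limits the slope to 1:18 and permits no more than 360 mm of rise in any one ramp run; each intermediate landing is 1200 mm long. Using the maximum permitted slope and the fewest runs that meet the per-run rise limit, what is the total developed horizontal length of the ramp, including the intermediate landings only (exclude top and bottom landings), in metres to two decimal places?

2588 / 360 = 7.19, so 8 ramp runs are needed. That means 7 intermediate landings.
Horizontal run for 2588 mm of rise at 1:18 is 2588 × 18 = 46584 mm.
7 intermediate landings contribute 7 × 1200 = 8400 mm.
Developed length = 46584 + 8400 = 54984 mm.
= 54.98 m.

54.98 m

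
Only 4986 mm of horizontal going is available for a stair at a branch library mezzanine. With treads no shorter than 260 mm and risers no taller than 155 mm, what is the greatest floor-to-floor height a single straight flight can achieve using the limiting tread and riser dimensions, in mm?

Treads that fit: ⌊4986 / 260⌋ = 19.
Risers = treads + 1 = 20.
Maximum height = 20 × 155 = 3100 mm.

3100 mm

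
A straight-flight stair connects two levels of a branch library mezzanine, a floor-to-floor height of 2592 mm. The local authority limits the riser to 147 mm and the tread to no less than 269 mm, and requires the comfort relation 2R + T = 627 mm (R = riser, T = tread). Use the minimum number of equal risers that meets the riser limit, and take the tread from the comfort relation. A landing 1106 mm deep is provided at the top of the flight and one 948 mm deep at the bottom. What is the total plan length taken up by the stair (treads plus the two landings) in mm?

2592 / 147 = 17.633 → round up to 18 risers.
R = 2592 ÷ 18 = 144 mm.
Tread T = 627 − 2 × 144 = 339 mm (≥ 269 mm).
Going = (18 − 1) × 339 = 5763 mm.
Add landings: 5763 + 1106 + 948 = 7817 mm.

7817 mm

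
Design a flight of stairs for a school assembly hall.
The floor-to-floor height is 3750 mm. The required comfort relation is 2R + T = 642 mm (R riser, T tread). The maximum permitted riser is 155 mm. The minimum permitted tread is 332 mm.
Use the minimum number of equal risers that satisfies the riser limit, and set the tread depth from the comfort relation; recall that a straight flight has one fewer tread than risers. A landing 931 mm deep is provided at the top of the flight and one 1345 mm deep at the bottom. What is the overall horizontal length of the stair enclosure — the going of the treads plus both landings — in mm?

⌈3750/155⌉ = 25 risers.
R = 3750 ÷ 25 = 150 mm.
Tread T = 642 − 2 × 150 = 342 mm (≥ 332 mm).
Treads = 25 − 1 = 24; going = 24 × 342 = 8208 mm.
Enclosure = 8208 + 931 + 1345 = 10484 mm.

10484 mm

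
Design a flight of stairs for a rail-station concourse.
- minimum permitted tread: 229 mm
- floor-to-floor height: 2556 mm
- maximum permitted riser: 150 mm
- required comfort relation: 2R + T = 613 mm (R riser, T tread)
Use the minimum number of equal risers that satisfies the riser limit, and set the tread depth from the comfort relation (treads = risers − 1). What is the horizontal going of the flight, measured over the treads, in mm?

At most 150 each: 2556/150 = 17.04, giving 18 risers.
Riser R = 2556 / 18 = 142 mm, within the 150 mm limit.
Tread T = 613 − 2 × 142 = 329 mm (≥ 229 mm).
Treads = 18 − 1 = 17; going = 17 × 329 = 5593 mm.

5593 mm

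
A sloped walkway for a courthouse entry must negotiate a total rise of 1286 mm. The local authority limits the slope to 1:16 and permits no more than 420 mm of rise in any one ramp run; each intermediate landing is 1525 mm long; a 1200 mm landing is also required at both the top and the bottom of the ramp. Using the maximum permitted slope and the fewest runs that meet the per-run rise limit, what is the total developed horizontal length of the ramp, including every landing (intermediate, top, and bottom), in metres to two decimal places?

1286 / 420 = 3.06, so 4 ramp runs are needed. That means 3 intermediate landings.
Ramp run (horizontal) at 1:16: 1286 × 16 = 20576 mm.
Intermediate landings: 3 × 1525 = 4575 mm.
Top and bottom landings: 2 × 1200 = 2400 mm.
Total = 20576 + 4575 + 2400 = 27551 mm.
= 27.55 m.

27.55 m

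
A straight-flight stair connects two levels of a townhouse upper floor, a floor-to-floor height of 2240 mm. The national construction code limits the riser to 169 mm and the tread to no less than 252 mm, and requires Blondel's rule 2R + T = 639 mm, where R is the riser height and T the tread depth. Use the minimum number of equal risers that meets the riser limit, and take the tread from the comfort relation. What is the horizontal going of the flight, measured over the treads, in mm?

2240 / 169 = 13.25, so 14 risers are needed.
Riser R = 2240 / 14 = 160 mm, within the 169 mm limit.
T = 639 − 2·160 = 319 mm, which satisfies the 252 mm minimum.
Going = (14 − 1) × 319 = 4147 mm.

4147 mm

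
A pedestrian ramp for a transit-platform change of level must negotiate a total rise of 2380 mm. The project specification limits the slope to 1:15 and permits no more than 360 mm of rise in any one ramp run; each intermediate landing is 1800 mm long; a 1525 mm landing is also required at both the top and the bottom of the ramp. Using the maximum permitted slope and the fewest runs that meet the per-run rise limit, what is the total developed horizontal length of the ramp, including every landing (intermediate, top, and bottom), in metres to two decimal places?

2380 / 360 = 6.61, so 7 ramp runs are needed. That means 6 intermediate landings.
Horizontal run for 2380 mm of rise at 1:15 is 2380 × 15 = 35700 mm.
6 intermediate landings contribute 6 × 1800 = 10800 mm.
Top and bottom landings: 2 × 1525 = 3050 mm.
Total = 35700 + 10800 + 3050 = 49550 mm.
= 49.55 m.

49.55 m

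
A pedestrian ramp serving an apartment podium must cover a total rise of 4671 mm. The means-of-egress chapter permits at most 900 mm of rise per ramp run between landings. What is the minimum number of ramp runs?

6 runs

4671 / 900 = 5.190 → round up to 6 ramp runs.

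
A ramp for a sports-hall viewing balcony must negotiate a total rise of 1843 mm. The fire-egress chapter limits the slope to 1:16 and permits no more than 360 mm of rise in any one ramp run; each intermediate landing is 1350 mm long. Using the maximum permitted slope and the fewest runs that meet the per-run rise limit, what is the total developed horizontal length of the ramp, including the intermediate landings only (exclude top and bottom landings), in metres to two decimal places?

1843 / 360 = 5.12, so 6 ramp runs are needed. That means 5 intermediate landings.
Ramp run (horizontal) at 1:16: 1843 × 16 = 29488 mm.
Intermediate landings: 5 × 1350 = 6750 mm.
Developed length = 29488 + 6750 = 36238 mm.
= 36.24 m.

36.24 m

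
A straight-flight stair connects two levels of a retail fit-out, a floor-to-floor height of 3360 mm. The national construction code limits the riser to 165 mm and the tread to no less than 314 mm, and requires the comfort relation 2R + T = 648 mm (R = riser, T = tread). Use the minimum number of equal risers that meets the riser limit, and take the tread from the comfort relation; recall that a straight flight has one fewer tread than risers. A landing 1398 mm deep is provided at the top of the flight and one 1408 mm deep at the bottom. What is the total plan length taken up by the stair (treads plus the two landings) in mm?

3360 / 165 = 20.36, so 21 risers are needed.
R = 3360 ÷ 21 = 160 mm.
From 2R + T = 648: T = 648 − 320 = 328 mm.
Treads = 21 − 1 = 20; going = 20 × 328 = 6560 mm.
Add landings: 6560 + 1398 + 1408 = 9366 mm.

9366 mm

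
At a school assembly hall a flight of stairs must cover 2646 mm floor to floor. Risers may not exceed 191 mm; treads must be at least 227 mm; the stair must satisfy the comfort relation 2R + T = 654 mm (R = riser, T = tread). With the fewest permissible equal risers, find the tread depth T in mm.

276 mm

At most 191 each: 2646/191 = 13.85, giving 14 risers.
R = 2646 ÷ 14 = 189 mm.
From 2R + T = 654: T = 654 − 378 = 276 mm.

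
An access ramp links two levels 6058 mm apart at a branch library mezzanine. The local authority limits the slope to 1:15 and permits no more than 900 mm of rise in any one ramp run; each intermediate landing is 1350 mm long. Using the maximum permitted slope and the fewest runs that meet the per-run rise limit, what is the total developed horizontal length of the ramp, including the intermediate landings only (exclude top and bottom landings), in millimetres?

98970 mm

⌈6058/900⌉ = 7 ramp runs. That means 6 intermediate landings.
Ramp run (horizontal) at 1:15: 6058 × 15 = 90870 mm.
Intermediate landings: 6 × 1350 = 8100 mm.
Total developed length = 90870 + 8100 = 98970 mm.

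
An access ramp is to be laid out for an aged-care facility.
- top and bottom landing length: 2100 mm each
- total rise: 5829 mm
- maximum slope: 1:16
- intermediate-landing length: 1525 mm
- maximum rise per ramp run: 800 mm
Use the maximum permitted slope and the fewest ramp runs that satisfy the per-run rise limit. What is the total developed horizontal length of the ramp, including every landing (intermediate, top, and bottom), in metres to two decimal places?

108.14 m

5829 / 800 = 7.29, so 8 ramp runs are needed. That means 7 intermediate landings.
Horizontal run for 5829 mm of rise at 1:16 is 5829 × 16 = 93264 mm.
7 intermediate landings contribute 7 × 1525 = 10675 mm.
Top and bottom landings: 2 × 2100 = 4200 mm.
Total = 93264 + 10675 + 4200 = 108139 mm.
= 108.14 m.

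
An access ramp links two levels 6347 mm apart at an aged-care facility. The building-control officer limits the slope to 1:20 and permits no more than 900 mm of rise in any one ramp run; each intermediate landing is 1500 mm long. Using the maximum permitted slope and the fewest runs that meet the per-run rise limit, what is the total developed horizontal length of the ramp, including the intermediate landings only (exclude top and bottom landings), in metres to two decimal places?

6347 / 900 = 7.05, so 8 ramp runs are needed. That means 7 intermediate landings.
Ramp run (horizontal) at 1:20: 6347 × 20 = 126940 mm.
Intermediate landings: 7 × 1500 = 10500 mm.
Developed length = 126940 + 10500 = 137440 mm.
= 137.44 m.

137.44 m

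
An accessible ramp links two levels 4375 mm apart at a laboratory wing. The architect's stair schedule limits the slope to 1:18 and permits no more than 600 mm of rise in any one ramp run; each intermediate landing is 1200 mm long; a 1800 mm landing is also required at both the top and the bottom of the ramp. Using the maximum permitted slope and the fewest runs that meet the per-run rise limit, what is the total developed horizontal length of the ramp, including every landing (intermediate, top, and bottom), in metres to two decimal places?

90.75 m

4375 / 600 = 7.29, so 8 ramp runs are needed. That means 7 intermediate landings.
Horizontal run for 4375 mm of rise at 1:18 is 4375 × 18 = 78750 mm.
Intermediate landings: 7 × 1200 = 8400 mm.
Top and bottom landings: 2 × 1800 = 3600 mm.
Total = 78750 + 8400 + 3600 = 90750 mm.
= 90.75 m.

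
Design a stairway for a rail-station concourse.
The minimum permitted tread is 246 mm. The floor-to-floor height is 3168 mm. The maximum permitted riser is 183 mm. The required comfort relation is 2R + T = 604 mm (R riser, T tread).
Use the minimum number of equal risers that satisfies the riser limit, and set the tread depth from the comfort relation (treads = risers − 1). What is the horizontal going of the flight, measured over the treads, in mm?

4284 mm

3168 / 183 = 17.311 → round up to 18 risers.
R = 3168 ÷ 18 = 176 mm.
Tread T = 604 − 2 × 176 = 252 mm (≥ 246 mm).
Treads = 18 − 1 = 17; going = 17 × 252 = 4284 mm.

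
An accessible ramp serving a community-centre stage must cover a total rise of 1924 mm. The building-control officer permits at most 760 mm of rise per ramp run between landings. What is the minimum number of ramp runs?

3 runs

⌈1924/760⌉ = 3 ramp runs.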